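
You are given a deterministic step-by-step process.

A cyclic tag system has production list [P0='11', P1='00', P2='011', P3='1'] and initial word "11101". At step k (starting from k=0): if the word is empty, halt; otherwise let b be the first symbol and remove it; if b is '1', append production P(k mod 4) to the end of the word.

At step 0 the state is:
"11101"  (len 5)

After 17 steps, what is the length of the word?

10

t=0: "11101"  (len 5)
t=1: "110111"  (len 6)
t=2: "1011100"  (len 7)
t=3: "011100011"  (len 9)
t=4: "11100011"  (len 8)
t=5: "110001111"  (len 9)
t=6: "1000111100"  (len 10)
t=7: "000111100011"  (len 12)
t=8: "00111100011"  (len 11)
t=9: "0111100011"  (len 10)
t=10: "111100011"  (len 9)
t=11: "11100011011"  (len 11)
t=12: "11000110111"  (len 11)
t=13: "100011011111"  (len 12)
t=14: "0001101111100"  (len 13)
t=15: "001101111100"  (len 12)
t=16: "01101111100"  (len 11)
t=17: "1101111100"  (len 10)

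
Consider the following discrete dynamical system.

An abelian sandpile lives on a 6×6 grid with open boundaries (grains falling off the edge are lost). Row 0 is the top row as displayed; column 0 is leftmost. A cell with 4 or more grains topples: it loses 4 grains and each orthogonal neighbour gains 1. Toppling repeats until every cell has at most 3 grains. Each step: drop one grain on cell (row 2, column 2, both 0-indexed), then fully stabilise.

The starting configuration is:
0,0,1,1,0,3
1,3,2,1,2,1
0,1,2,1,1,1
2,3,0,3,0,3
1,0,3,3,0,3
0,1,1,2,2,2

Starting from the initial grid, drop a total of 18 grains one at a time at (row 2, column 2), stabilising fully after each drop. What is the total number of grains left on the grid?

t=0: 0,0,1,1,0,3
1,3,2,1,2,1
0,1,2,1,1,1
2,3,0,3,0,3
1,0,3,3,0,3
0,1,1,2,2,2
t=1: 0,0,1,1,0,3
1,3,2,1,2,1
0,1,3,1,1,1
2,3,0,3,0,3
1,0,3,3,0,3
0,1,1,2,2,2
t=2: 0,0,1,1,0,3
1,3,3,1,2,1
0,2,0,2,1,1
2,3,1,3,0,3
1,0,3,3,0,3
0,1,1,2,2,2
t=3: 0,0,1,1,0,3
1,3,3,1,2,1
0,2,1,2,1,1
2,3,1,3,0,3
1,0,3,3,0,3
0,1,1,2,2,2
t=4: 0,0,1,1,0,3
1,3,3,1,2,1
0,2,2,2,1,1
2,3,1,3,0,3
1,0,3,3,0,3
0,1,1,2,2,2
t=5: 0,0,1,1,0,3
1,3,3,1,2,1
0,2,3,2,1,1
2,3,1,3,0,3
1,0,3,3,0,3
0,1,1,2,2,2
t=6: 0,1,2,1,0,3
2,1,1,2,2,1
1,1,2,3,1,1
3,0,3,3,0,3
1,1,3,3,0,3
0,1,1,2,2,2
t=7: 0,1,2,1,0,3
2,1,1,2,2,1
1,1,3,3,1,1
3,0,3,3,0,3
1,1,3,3,0,3
0,1,1,2,2,2
t=8: 0,1,2,1,0,3
2,1,2,3,2,1
1,2,2,1,2,1
3,1,2,2,1,3
1,2,1,1,1,3
0,1,2,3,2,2
t=9: 0,1,2,1,0,3
2,1,2,3,2,1
1,2,3,1,2,1
3,1,2,2,1,3
1,2,1,1,1,3
0,1,2,3,2,2
t=10: 0,1,2,1,0,3
2,1,3,3,2,1
1,3,0,2,2,1
3,1,3,2,1,3
1,2,1,1,1,3
0,1,2,3,2,2
t=11: 0,1,2,1,0,3
2,1,3,3,2,1
1,3,1,2,2,1
3,1,3,2,1,3
1,2,1,1,1,3
0,1,2,3,2,2
t=12: 0,1,2,1,0,3
2,1,3,3,2,1
1,3,2,2,2,1
3,1,3,2,1,3
1,2,1,1,1,3
0,1,2,3,2,2
t=13: 0,1,2,1,0,3
2,1,3,3,2,1
1,3,3,2,2,1
3,1,3,2,1,3
1,2,1,1,1,3
0,1,2,3,2,2
t=14: 0,1,3,2,0,3
2,3,2,1,3,1
2,1,0,2,3,1
3,3,2,0,2,3
1,2,2,2,1,3
0,1,2,3,2,2
t=15: 0,1,3,2,0,3
2,3,2,1,3,1
2,1,1,2,3,1
3,3,2,0,2,3
1,2,2,2,1,3
0,1,2,3,2,2
t=16: 0,1,3,2,0,3
2,3,2,1,3,1
2,1,2,2,3,1
3,3,2,0,2,3
1,2,2,2,1,3
0,1,2,3,2,2
t=17: 0,1,3,2,0,3
2,3,2,1,3,1
2,1,3,2,3,1
3,3,2,0,2,3
1,2,2,2,1,3
0,1,2,3,2,2
t=18: 0,1,3,2,0,3
2,3,3,1,3,1
2,2,0,3,3,1
3,3,3,0,2,3
1,2,2,2,1,3
0,1,2,3,2,2

68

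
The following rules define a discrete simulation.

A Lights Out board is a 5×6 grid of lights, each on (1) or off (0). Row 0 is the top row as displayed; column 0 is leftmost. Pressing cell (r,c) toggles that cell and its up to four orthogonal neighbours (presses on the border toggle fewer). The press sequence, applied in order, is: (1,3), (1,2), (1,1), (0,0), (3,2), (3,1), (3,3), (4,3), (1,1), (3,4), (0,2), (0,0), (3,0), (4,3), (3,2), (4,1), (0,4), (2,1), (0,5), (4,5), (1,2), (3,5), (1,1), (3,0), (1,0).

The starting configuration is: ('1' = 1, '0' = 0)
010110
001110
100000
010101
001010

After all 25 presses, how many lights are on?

0) 010110
001110
100000
010101
001010
1) 010010
000000
100100
010101
001010
2) 011010
011100
101100
010101
001010
3) 001010
100100
111100
010101
001010
4) 111010
000100
111100
010101
001010
5) 111010
000100
110100
001001
000010
6) 111010
000100
100100
110001
010010
7) 111010
000100
100000
111111
010110
8) 111010
000100
100000
111011
011000
9) 101010
111100
110000
111011
011000
10) 101010
111100
110010
111100
011010
11) 110110
110100
110010
111100
011010
12) 000110
010100
110010
111100
011010
13) 000110
010100
010010
001100
111010
14) 000110
010100
010010
001000
110100
15) 000110
010100
011010
010100
111100
16) 000110
010100
011010
000100
000100
17) 000001
010110
011010
000100
000100
18) 000001
000110
100010
010100
000100
19) 000010
000111
100010
010100
000100
20) 000010
000111
100010
010101
000111
21) 001010
011011
101010
010101
000111
22) 001010
011011
101011
010110
000110
23) 011010
100011
111011
010110
000110
24) 011010
100011
011011
100110
100110
25) 111010
010011
111011
100110
100110

18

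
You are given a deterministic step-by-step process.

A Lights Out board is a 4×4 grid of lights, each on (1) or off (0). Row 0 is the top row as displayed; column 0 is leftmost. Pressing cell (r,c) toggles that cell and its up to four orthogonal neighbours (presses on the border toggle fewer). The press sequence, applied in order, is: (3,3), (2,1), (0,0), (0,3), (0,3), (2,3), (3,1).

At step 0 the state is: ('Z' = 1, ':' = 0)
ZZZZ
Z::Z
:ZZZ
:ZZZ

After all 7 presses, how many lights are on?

11

t=0: ZZZZ
Z::Z
:ZZZ
:ZZZ
t=1: ZZZZ
Z::Z
:ZZ:
:Z::
t=2: ZZZZ
ZZ:Z
Z:::
::::
t=3: ::ZZ
:Z:Z
Z:::
::::
t=4: ::::
:Z::
Z:::
::::
t=5: ::ZZ
:Z:Z
Z:::
::::
t=6: ::ZZ
:Z::
Z:ZZ
:::Z
t=7: ::ZZ
:Z::
ZZZZ
ZZZZ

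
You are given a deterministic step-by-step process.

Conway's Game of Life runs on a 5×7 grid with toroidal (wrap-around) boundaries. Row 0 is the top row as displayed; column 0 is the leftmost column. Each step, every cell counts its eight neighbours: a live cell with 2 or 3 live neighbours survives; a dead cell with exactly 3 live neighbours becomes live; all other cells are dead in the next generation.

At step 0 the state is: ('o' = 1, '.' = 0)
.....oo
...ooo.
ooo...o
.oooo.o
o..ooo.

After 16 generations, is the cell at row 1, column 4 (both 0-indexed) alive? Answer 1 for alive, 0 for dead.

1

gen 0: .....oo
...ooo.
ooo...o
.oooo.o
o..ooo.
gen 1: .......
.oooo..
......o
.......
oo.....
gen 2: o..o...
..oo...
..oo...
o......
.......
gen 3: ..oo...
.o..o..
.ooo...
.......
.......
gen 4: ..oo...
.o..o..
.ooo...
..o....
.......
gen 5: ..oo...
.o..o..
.o.o...
.ooo...
..oo...
gen 6: .o..o..
.o..o..
oo.oo..
.o..o..
....o..
gen 7: ...ooo.
.o..oo.
oo.ooo.
ooo.oo.
...ooo.
gen 8: ..o...o
oo.....
.......
o......
.o.....
gen 9: ..o....
oo.....
oo.....
.......
oo.....
gen 10: ..o....
o.o....
oo.....
.......
.o.....
gen 11: ..o....
o.o....
oo.....
oo.....
.......
gen 12: .o.....
o.o....
..o...o
oo.....
.o.....
gen 13: ooo....
o.o....
..o...o
ooo....
.oo....
gen 14: o..o...
o.oo..o
..oo..o
o..o...
...o...
gen 15: oo.oo.o
o...o.o
....o.o
...oo..
..ooo..
gen 16: .o....o
.o..o..
o...o.o
..o....
oo.....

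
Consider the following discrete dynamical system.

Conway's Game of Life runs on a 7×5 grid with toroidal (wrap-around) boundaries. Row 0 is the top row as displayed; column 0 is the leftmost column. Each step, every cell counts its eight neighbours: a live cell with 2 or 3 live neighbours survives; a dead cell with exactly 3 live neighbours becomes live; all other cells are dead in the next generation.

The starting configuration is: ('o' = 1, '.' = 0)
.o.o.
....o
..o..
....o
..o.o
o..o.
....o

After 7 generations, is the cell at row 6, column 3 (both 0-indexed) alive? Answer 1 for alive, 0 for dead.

0) .o.o.
....o
..o..
....o
..o.o
o..o.
....o
1) o..oo
..oo.
...o.
.....
o...o
o..o.
o.ooo
2) o....
..o..
..oo.
....o
o...o
..o..
..o..
3) .o...
.ooo.
..oo.
o...o
o..oo
.o.o.
.o...
4) oo...
.o.o.
o....
ooo..
.ooo.
.o.o.
oo...
5) ....o
.oo.o
o...o
o..oo
...oo
...oo
....o
6) ....o
.o..o
..o..
.....
..o..
o....
o...o
7) ...oo
o..o.
.....
.....
.....
oo..o
o...o

0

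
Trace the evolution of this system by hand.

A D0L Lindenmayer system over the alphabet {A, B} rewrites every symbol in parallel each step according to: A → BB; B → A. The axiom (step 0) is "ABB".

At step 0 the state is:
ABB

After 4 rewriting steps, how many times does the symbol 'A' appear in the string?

4

gen 0: ABB
gen 1: BBAA
gen 2: AABBBB
gen 3: BBBBAAAA
gen 4: AAAABBBBBBBB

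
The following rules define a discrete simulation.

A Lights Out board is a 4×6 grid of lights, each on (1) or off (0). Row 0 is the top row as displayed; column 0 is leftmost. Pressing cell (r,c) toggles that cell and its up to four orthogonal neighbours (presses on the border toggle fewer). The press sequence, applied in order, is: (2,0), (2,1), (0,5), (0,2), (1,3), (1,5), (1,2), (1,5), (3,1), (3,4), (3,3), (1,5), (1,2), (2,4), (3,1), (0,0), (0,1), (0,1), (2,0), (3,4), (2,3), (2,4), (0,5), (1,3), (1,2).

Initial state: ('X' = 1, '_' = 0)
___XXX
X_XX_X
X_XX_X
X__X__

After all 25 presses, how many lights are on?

13

0) ___XXX
X_XX_X
X_XX_X
X__X__
1) ___XXX
__XX_X
_XXX_X
___X__
2) ___XXX
_XXX_X
X__X_X
_X_X__
3) ___X__
_XXX__
X__X_X
_X_X__
4) _XX___
_X_X__
X__X_X
_X_X__
5) _XXX__
_XX_X_
X____X
_X_X__
6) _XXX_X
_XX__X
X_____
_X_X__
7) _X_X_X
___X_X
X_X___
_X_X__
8) _X_X__
___XX_
X_X__X
_X_X__
9) _X_X__
___XX_
XXX__X
X_XX__
10) _X_X__
___XX_
XXX_XX
X_X_XX
11) _X_X__
___XX_
XXXXXX
X__X_X
12) _X_X_X
___X_X
XXXXX_
X__X_X
13) _XXX_X
_XX__X
XX_XX_
X__X_X
14) _XXX_X
_XX_XX
XX___X
X__XXX
15) _XXX_X
_XX_XX
X____X
_XXXXX
16) X_XX_X
XXX_XX
X____X
_XXXXX
17) _X_X_X
X_X_XX
X____X
_XXXXX
18) X_XX_X
XXX_XX
X____X
_XXXXX
19) X_XX_X
_XX_XX
_X___X
XXXXXX
20) X_XX_X
_XX_XX
_X__XX
XXX___
21) X_XX_X
_XXXXX
_XXX_X
XXXX__
22) X_XX_X
_XXX_X
_XX_X_
XXXXX_
23) X_XXX_
_XXX__
_XX_X_
XXXXX_
24) X_X_X_
_X__X_
_XXXX_
XXXXX_
25) X___X_
__XXX_
_X_XX_
XXXXX_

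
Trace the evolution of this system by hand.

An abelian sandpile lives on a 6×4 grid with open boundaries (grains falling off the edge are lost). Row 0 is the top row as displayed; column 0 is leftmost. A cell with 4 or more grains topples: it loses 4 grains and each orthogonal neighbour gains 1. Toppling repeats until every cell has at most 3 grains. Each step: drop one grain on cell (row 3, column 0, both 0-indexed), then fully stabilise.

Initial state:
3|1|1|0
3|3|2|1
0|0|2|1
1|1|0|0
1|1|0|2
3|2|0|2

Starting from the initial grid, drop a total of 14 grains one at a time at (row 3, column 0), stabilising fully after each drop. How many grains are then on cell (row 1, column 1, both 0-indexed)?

t=0: 3|1|1|0
3|3|2|1
0|0|2|1
1|1|0|0
1|1|0|2
3|2|0|2
t=1: 3|1|1|0
3|3|2|1
0|0|2|1
2|1|0|0
1|1|0|2
3|2|0|2
t=2: 3|1|1|0
3|3|2|1
0|0|2|1
3|1|0|0
1|1|0|2
3|2|0|2
t=3: 3|1|1|0
3|3|2|1
1|0|2|1
0|2|0|0
2|1|0|2
3|2|0|2
t=4: 3|1|1|0
3|3|2|1
1|0|2|1
1|2|0|0
2|1|0|2
3|2|0|2
t=5: 3|1|1|0
3|3|2|1
1|0|2|1
2|2|0|0
2|1|0|2
3|2|0|2
t=6: 3|1|1|0
3|3|2|1
1|0|2|1
3|2|0|0
2|1|0|2
3|2|0|2
t=7: 3|1|1|0
3|3|2|1
2|0|2|1
0|3|0|0
3|1|0|2
3|2|0|2
t=8: 3|1|1|0
3|3|2|1
2|0|2|1
1|3|0|0
3|1|0|2
3|2|0|2
t=9: 3|1|1|0
3|3|2|1
2|0|2|1
2|3|0|0
3|1|0|2
3|2|0|2
t=10: 3|1|1|0
3|3|2|1
2|0|2|1
3|3|0|0
3|1|0|2
3|2|0|2
t=11: 3|1|1|0
3|3|2|1
3|1|2|1
2|0|1|0
1|3|0|2
0|3|0|2
t=12: 3|1|1|0
3|3|2|1
3|1|2|1
3|0|1|0
1|3|0|2
0|3|0|2
t=13: 0|3|1|0
2|0|3|1
1|3|2|1
1|1|1|0
2|3|0|2
0|3|0|2
t=14: 0|3|1|0
2|0|3|1
1|3|2|1
2|1|1|0
2|3|0|2
0|3|0|2

0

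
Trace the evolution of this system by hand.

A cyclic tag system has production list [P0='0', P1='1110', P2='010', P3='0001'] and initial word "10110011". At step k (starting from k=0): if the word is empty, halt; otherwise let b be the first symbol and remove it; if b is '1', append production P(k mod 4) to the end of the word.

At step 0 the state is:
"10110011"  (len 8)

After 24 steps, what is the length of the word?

0) "10110011"  (len 8)
1) "01100110"  (len 8)
2) "1100110"  (len 7)
3) "100110010"  (len 9)
4) "001100100001"  (len 12)
5) "01100100001"  (len 11)
6) "1100100001"  (len 10)
7) "100100001010"  (len 12)
8) "001000010100001"  (len 15)
9) "01000010100001"  (len 14)
10) "1000010100001"  (len 13)
11) "000010100001010"  (len 15)
12) "00010100001010"  (len 14)
13) "0010100001010"  (len 13)
14) "010100001010"  (len 12)
15) "10100001010"  (len 11)
16) "01000010100001"  (len 14)
17) "1000010100001"  (len 13)
18) "0000101000011110"  (len 16)
19) "000101000011110"  (len 15)
20) "00101000011110"  (len 14)
21) "0101000011110"  (len 13)
22) "101000011110"  (len 12)
23) "01000011110010"  (len 14)
24) "1000011110010"  (len 13)

13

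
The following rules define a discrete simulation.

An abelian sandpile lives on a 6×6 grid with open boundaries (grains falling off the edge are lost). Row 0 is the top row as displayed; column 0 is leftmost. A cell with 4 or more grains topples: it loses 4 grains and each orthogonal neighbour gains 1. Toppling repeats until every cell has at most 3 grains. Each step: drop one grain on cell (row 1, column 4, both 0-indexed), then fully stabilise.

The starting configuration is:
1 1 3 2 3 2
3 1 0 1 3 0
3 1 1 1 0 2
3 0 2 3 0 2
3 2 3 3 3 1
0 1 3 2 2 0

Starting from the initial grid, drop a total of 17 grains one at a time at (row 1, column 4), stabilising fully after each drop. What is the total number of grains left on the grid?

63

step 0: 1 1 3 2 3 2
3 1 0 1 3 0
3 1 1 1 0 2
3 0 2 3 0 2
3 2 3 3 3 1
0 1 3 2 2 0
step 1: 1 1 3 3 0 3
3 1 0 2 1 1
3 1 1 1 1 2
3 0 2 3 0 2
3 2 3 3 3 1
0 1 3 2 2 0
step 2: 1 1 3 3 0 3
3 1 0 2 2 1
3 1 1 1 1 2
3 0 2 3 0 2
3 2 3 3 3 1
0 1 3 2 2 0
step 3: 1 1 3 3 0 3
3 1 0 2 3 1
3 1 1 1 1 2
3 0 2 3 0 2
3 2 3 3 3 1
0 1 3 2 2 0
step 4: 1 1 3 3 1 3
3 1 0 3 0 2
3 1 1 1 2 2
3 0 2 3 0 2
3 2 3 3 3 1
0 1 3 2 2 0
step 5: 1 1 3 3 1 3
3 1 0 3 1 2
3 1 1 1 2 2
3 0 2 3 0 2
3 2 3 3 3 1
0 1 3 2 2 0
step 6: 1 1 3 3 1 3
3 1 0 3 2 2
3 1 1 1 2 2
3 0 2 3 0 2
3 2 3 3 3 1
0 1 3 2 2 0
step 7: 1 1 3 3 1 3
3 1 0 3 3 2
3 1 1 1 2 2
3 0 2 3 0 2
3 2 3 3 3 1
0 1 3 2 2 0
step 8: 1 2 0 1 3 3
3 1 2 1 1 3
3 1 1 2 3 2
3 0 2 3 0 2
3 2 3 3 3 1
0 1 3 2 2 0
step 9: 1 2 0 1 3 3
3 1 2 1 2 3
3 1 1 2 3 2
3 0 2 3 0 2
3 2 3 3 3 1
0 1 3 2 2 0
step 10: 1 2 0 1 3 3
3 1 2 1 3 3
3 1 1 2 3 2
3 0 2 3 0 2
3 2 3 3 3 1
0 1 3 2 2 0
step 11: 1 2 0 2 1 1
3 1 2 2 3 2
3 1 1 3 1 0
3 0 2 3 1 3
3 2 3 3 3 1
0 1 3 2 2 0
step 12: 1 2 0 2 2 1
3 1 2 3 0 3
3 1 1 3 2 0
3 0 2 3 1 3
3 2 3 3 3 1
0 1 3 2 2 0
step 13: 1 2 0 2 2 1
3 1 2 3 1 3
3 1 1 3 2 0
3 0 2 3 1 3
3 2 3 3 3 1
0 1 3 2 2 0
step 14: 1 2 0 2 2 1
3 1 2 3 2 3
3 1 1 3 2 0
3 0 2 3 1 3
3 2 3 3 3 1
0 1 3 2 2 0
step 15: 1 2 0 2 2 1
3 1 2 3 3 3
3 1 1 3 2 0
3 0 2 3 1 3
3 2 3 3 3 1
0 1 3 2 2 0
step 16: 1 2 0 3 3 2
3 1 3 1 3 0
3 1 3 2 1 3
3 1 0 3 1 0
3 3 2 3 2 3
0 2 1 1 0 1
step 17: 1 2 1 0 1 3
3 1 3 3 1 1
3 1 3 2 2 3
3 1 0 3 1 0
3 3 2 3 2 3
0 2 1 1 0 1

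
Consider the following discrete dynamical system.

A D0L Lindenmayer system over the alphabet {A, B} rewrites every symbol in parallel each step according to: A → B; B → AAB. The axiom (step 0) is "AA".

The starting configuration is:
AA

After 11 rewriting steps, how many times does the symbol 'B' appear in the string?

0) AA
1) BB
2) AABAAB
3) BBAABBBAAB
4) AABAABBBAABAABAABBBAAB
5) BBAABBBAABAABAABBBAABBBAABBBAABAABAABBBAAB
6) AABAABBBAABAABAABBBAABBBAABBBAABAABAABBBAABAABAABBBAABAABAABBBAABBBAABBBAABAABAABBBAAB
7) BBAABBBAABAABAABBBAABBBAABBBAABAABAABBBAABAABAABBBAABAABAA…BAABAABAABBBAABAABAABBBAABAABAABBBAABBBAABBBAABAABAABBBAAB  (len 170)
8) AABAABBBAABAABAABBBAABBBAABBBAABAABAABBBAABAABAABBBAABAABA…BAABAABAABBBAABAABAABBBAABAABAABBBAABBBAABBBAABAABAABBBAAB  (len 342)
9) BBAABBBAABAABAABBBAABBBAABBBAABAABAABBBAABAABAABBBAABAABAA…BAABAABAABBBAABAABAABBBAABAABAABBBAABBBAABBBAABAABAABBBAAB  (len 682)
10) AABAABBBAABAABAABBBAABBBAABBBAABAABAABBBAABAABAABBBAABAABA…BAABAABAABBBAABAABAABBBAABAABAABBBAABBBAABBBAABAABAABBBAAB  (len 1366)
11) BBAABBBAABAABAABBBAABBBAABBBAABAABAABBBAABAABAABBBAABAABAA…BAABAABAABBBAABAABAABBBAABAABAABBBAABBBAABBBAABAABAABBBAAB  (len 2730)

1366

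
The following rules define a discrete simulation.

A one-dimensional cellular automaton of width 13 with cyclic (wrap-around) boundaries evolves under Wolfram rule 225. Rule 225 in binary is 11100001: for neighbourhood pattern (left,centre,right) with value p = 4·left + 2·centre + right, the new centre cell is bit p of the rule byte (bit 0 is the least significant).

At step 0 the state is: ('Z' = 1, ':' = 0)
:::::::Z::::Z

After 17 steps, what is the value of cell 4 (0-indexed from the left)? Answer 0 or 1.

1

step 0: :::::::Z::::Z
step 1: :ZZZZZ:::ZZ::
step 2: ::ZZZZ:Z::Z:Z
step 3: :::ZZZZ::::Z:
step 4: ZZ::ZZZ:ZZ:::
step 5: :Z:::ZZZ:Z:Z:
step 6: :::Z::ZZZ:Z::
step 7: ZZ:::::ZZZ::Z
step 8: ZZ:ZZZ::ZZ:::
step 9: :ZZ:ZZ:::Z:Z:
step 10: ::ZZ:Z:Z::Z::
step 11: Z::ZZ:Z:::::Z
step 12: Z:::ZZ::ZZZ::
step 13: ::Z::Z:::ZZ::
step 14: Z::::::Z::Z:Z
step 15: Z:ZZZZ:::::Z:
step 16: :Z:ZZZ:ZZZ::Z
step 17: Z:Z:ZZZ:ZZ:::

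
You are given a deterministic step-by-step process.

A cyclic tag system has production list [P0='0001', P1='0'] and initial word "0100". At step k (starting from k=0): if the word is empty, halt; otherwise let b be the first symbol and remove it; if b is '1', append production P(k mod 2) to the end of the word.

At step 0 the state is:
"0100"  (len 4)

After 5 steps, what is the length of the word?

0

t=0: "0100"  (len 4)
t=1: "100"  (len 3)
t=2: "000"  (len 3)
t=3: "00"  (len 2)
t=4: "0"  (len 1)
t=5: (halted — word empty)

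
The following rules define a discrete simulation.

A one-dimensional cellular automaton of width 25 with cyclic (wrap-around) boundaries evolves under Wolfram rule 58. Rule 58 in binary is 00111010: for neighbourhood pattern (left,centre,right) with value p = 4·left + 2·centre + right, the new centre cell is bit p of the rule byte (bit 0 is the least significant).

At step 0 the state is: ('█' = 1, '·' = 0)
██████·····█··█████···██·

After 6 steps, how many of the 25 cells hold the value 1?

k=0  ██████·····█··█████···██·
k=1  █·····█···█·███····█·██·█
k=2  ·█···█·█·█·██··█··█·██·██
k=3  █·█·█·█·█·██·██·██·██·██·
k=4  ·█·█·█·█·██·██·██·██·██·█
k=5  █·█·█·█·██·██·██·██·██·█·
k=6  ·█·█·█·██·██·██·██·██·█·█

15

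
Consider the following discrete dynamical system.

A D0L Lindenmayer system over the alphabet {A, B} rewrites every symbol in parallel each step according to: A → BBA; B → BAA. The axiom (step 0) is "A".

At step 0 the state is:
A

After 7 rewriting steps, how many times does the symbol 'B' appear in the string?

k=0  A
k=1  BBA
k=2  BAABAABBA
k=3  BAABBABBABAABBABBABAABAABBA
k=4  BAABBABBABAABAABBABAABAABBABAABBABBABAABAABBABAABAABBABAABBABBABAABBABBABAABAABBA
k=5  BAABBABBABAABAABBABAABAABBABAABBABBABAABBABBABAABAABBABAAB…ABBABAABBABBABAABAABBABAABAABBABAABBABBABAABBABBABAABAABBA  (len 243)
k=6  BAABBABBABAABAABBABAABAABBABAABBABBABAABBABBABAABAABBABAAB…ABBABAABBABBABAABAABBABAABAABBABAABBABBABAABBABBABAABAABBA  (len 729)
k=7  BAABBABBABAABAABBABAABAABBABAABBABBABAABBABBABAABAABBABAAB…ABBABAABBABBABAABAABBABAABAABBABAABBABBABAABBABBABAABAABBA  (len 2187)

1094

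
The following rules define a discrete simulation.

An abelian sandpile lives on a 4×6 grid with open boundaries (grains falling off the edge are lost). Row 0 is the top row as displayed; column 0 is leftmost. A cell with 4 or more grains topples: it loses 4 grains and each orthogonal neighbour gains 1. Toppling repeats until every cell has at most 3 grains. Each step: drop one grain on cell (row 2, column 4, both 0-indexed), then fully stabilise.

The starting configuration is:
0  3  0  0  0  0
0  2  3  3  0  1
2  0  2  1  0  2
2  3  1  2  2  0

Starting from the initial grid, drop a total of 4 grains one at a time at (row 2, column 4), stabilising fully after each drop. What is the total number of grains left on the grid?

33

k=0  0  3  0  0  0  0
0  2  3  3  0  1
2  0  2  1  0  2
2  3  1  2  2  0
k=1  0  3  0  0  0  0
0  2  3  3  0  1
2  0  2  1  1  2
2  3  1  2  2  0
k=2  0  3  0  0  0  0
0  2  3  3  0  1
2  0  2  1  2  2
2  3  1  2  2  0
k=3  0  3  0  0  0  0
0  2  3  3  0  1
2  0  2  1  3  2
2  3  1  2  2  0
k=4  0  3  0  0  0  0
0  2  3  3  1  1
2  0  2  2  0  3
2  3  1  2  3  0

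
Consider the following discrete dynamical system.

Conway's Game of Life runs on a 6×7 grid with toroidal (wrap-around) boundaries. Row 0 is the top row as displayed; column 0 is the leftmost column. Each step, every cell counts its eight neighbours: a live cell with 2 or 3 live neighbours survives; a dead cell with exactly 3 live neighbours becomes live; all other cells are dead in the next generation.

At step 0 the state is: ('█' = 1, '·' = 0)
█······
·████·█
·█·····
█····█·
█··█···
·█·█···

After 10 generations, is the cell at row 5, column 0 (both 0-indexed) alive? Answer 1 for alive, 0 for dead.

1

step 0: █······
·████·█
·█·····
█····█·
█··█···
·█·█···
step 1: █···█··
·███···
·█·████
██····█
███·█·█
███····
step 2: █······
·█····█
···████
·······
···█·█·
··█··█·
step 3: ██····█
····█·█
█···███
···█··█
····█··
····█·█
step 4: ······█
·█··█··
█··██··
█··█··█
···██··
······█
step 5: █····█·
█··███·
███████
█·█··██
█··████
·····█·
step 6: ·····█·
·······
·······
·······
██·█···
█······
step 7: ·······
·······
·······
·······
██·····
██····█
step 8: █······
·······
·······
·······
·█····█
·█····█
step 9: █······
·······
·······
·······
·······
·█····█
step 10: █······
·······
·······
·······
·······
█······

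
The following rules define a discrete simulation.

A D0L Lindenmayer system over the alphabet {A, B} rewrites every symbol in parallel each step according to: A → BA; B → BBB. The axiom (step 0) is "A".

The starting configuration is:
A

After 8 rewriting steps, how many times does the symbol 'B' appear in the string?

k=0  A
k=1  BA
k=2  BBBBA
k=3  BBBBBBBBBBBBBA
k=4  BBBBBBBBBBBBBBBBBBBBBBBBBBBBBBBBBBBBBBBBA
k=5  BBBBBBBBBBBBBBBBBBBBBBBBBBBBBBBBBBBBBBBBBBBBBBBBBBBBBBBBBB…BBBBBBBBBBBBBBBBBBBBBBBBBBBBBBBBBBBBBBBBBBBBBBBBBBBBBBBBBA  (len 122)
k=6  BBBBBBBBBBBBBBBBBBBBBBBBBBBBBBBBBBBBBBBBBBBBBBBBBBBBBBBBBB…BBBBBBBBBBBBBBBBBBBBBBBBBBBBBBBBBBBBBBBBBBBBBBBBBBBBBBBBBA  (len 365)
k=7  BBBBBBBBBBBBBBBBBBBBBBBBBBBBBBBBBBBBBBBBBBBBBBBBBBBBBBBBBB…BBBBBBBBBBBBBBBBBBBBBBBBBBBBBBBBBBBBBBBBBBBBBBBBBBBBBBBBBA  (len 1094)
k=8  BBBBBBBBBBBBBBBBBBBBBBBBBBBBBBBBBBBBBBBBBBBBBBBBBBBBBBBBBB…BBBBBBBBBBBBBBBBBBBBBBBBBBBBBBBBBBBBBBBBBBBBBBBBBBBBBBBBBA  (len 3281)

3280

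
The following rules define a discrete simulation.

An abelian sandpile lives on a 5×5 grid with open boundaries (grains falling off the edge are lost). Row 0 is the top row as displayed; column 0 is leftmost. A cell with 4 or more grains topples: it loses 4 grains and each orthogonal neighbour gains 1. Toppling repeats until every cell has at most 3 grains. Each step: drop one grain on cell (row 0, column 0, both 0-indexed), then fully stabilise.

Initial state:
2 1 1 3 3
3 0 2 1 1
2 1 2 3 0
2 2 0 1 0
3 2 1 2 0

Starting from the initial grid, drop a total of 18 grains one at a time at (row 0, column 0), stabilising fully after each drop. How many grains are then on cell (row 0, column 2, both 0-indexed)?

k=0  2 1 1 3 3
3 0 2 1 1
2 1 2 3 0
2 2 0 1 0
3 2 1 2 0
k=1  3 1 1 3 3
3 0 2 1 1
2 1 2 3 0
2 2 0 1 0
3 2 1 2 0
k=2  1 2 1 3 3
0 1 2 1 1
3 1 2 3 0
2 2 0 1 0
3 2 1 2 0
k=3  2 2 1 3 3
0 1 2 1 1
3 1 2 3 0
2 2 0 1 0
3 2 1 2 0
k=4  3 2 1 3 3
0 1 2 1 1
3 1 2 3 0
2 2 0 1 0
3 2 1 2 0
k=5  0 3 1 3 3
1 1 2 1 1
3 1 2 3 0
2 2 0 1 0
3 2 1 2 0
k=6  1 3 1 3 3
1 1 2 1 1
3 1 2 3 0
2 2 0 1 0
3 2 1 2 0
k=7  2 3 1 3 3
1 1 2 1 1
3 1 2 3 0
2 2 0 1 0
3 2 1 2 0
k=8  3 3 1 3 3
1 1 2 1 1
3 1 2 3 0
2 2 0 1 0
3 2 1 2 0
k=9  1 0 2 3 3
2 2 2 1 1
3 1 2 3 0
2 2 0 1 0
3 2 1 2 0
k=10  2 0 2 3 3
2 2 2 1 1
3 1 2 3 0
2 2 0 1 0
3 2 1 2 0
k=11  3 0 2 3 3
2 2 2 1 1
3 1 2 3 0
2 2 0 1 0
3 2 1 2 0
k=12  0 1 2 3 3
3 2 2 1 1
3 1 2 3 0
2 2 0 1 0
3 2 1 2 0
k=13  1 1 2 3 3
3 2 2 1 1
3 1 2 3 0
2 2 0 1 0
3 2 1 2 0
k=14  2 1 2 3 3
3 2 2 1 1
3 1 2 3 0
2 2 0 1 0
3 2 1 2 0
k=15  3 1 2 3 3
3 2 2 1 1
3 1 2 3 0
2 2 0 1 0
3 2 1 2 0
k=16  1 2 2 3 3
1 3 2 1 1
0 2 2 3 0
3 2 0 1 0
3 2 1 2 0
k=17  2 2 2 3 3
1 3 2 1 1
0 2 2 3 0
3 2 0 1 0
3 2 1 2 0
k=18  3 2 2 3 3
1 3 2 1 1
0 2 2 3 0
3 2 0 1 0
3 2 1 2 0

2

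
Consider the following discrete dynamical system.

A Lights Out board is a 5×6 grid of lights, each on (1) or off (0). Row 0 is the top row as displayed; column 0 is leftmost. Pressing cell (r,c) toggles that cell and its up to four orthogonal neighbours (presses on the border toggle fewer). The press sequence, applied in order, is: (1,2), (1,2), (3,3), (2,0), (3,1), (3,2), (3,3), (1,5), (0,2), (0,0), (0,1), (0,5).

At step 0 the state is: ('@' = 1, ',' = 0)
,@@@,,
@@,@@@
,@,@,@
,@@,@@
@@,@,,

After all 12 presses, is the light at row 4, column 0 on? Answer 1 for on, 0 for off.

gen 0: ,@@@,,
@@,@@@
,@,@,@
,@@,@@
@@,@,,
gen 1: ,@,@,,
@,@,@@
,@@@,@
,@@,@@
@@,@,,
gen 2: ,@@@,,
@@,@@@
,@,@,@
,@@,@@
@@,@,,
gen 3: ,@@@,,
@@,@@@
,@,,,@
,@,@,@
@@,,,,
gen 4: ,@@@,,
,@,@@@
@,,,,@
@@,@,@
@@,,,,
gen 5: ,@@@,,
,@,@@@
@@,,,@
,,@@,@
@,,,,,
gen 6: ,@@@,,
,@,@@@
@@@,,@
,@,,,@
@,@,,,
gen 7: ,@@@,,
,@,@@@
@@@@,@
,@@@@@
@,@@,,
gen 8: ,@@@,@
,@,@,,
@@@@,,
,@@@@@
@,@@,,
gen 9: ,,,,,@
,@@@,,
@@@@,,
,@@@@@
@,@@,,
gen 10: @@,,,@
@@@@,,
@@@@,,
,@@@@@
@,@@,,
gen 11: ,,@,,@
@,@@,,
@@@@,,
,@@@@@
@,@@,,
gen 12: ,,@,@,
@,@@,@
@@@@,,
,@@@@@
@,@@,,

1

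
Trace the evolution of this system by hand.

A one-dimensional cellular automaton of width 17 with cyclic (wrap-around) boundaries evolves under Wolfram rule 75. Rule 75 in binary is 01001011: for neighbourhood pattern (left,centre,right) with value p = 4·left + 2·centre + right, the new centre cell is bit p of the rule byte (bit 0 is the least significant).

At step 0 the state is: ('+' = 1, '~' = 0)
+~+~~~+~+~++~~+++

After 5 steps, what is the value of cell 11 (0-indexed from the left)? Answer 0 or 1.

0

step 0: +~+~~~+~+~++~~+++
step 1: +~~~++~~~~++~++~~
step 2: ~~++++~+++++~++~+
step 3: ~++~~+~+~~~+~++~~
step 4: +++~+~~~~++~~++~+
step 5: ~~+~~~+++++~+++~+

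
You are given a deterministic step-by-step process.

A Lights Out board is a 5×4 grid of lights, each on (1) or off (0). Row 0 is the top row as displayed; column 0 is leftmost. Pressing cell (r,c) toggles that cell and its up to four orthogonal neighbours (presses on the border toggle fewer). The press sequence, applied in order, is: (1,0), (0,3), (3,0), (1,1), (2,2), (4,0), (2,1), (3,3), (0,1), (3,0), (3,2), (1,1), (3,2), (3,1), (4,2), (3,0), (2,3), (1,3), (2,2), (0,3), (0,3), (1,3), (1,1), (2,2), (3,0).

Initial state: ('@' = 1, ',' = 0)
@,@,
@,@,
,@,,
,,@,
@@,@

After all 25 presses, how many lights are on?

11

0) @,@,
@,@,
,@,,
,,@,
@@,@
1) ,,@,
,@@,
@@,,
,,@,
@@,@
2) ,,,@
,@@@
@@,,
,,@,
@@,@
3) ,,,@
,@@@
,@,,
@@@,
,@,@
4) ,@,@
@,,@
,,,,
@@@,
,@,@
5) ,@,@
@,@@
,@@@
@@,,
,@,@
6) ,@,@
@,@@
,@@@
,@,,
@,,@
7) ,@,@
@@@@
@,,@
,,,,
@,,@
8) ,@,@
@@@@
@,,,
,,@@
@,,,
9) @,@@
@,@@
@,,,
,,@@
@,,,
10) @,@@
@,@@
,,,,
@@@@
,,,,
11) @,@@
@,@@
,,@,
@,,,
,,@,
12) @@@@
,@,@
,@@,
@,,,
,,@,
13) @@@@
,@,@
,@,,
@@@@
,,,,
14) @@@@
,@,@
,,,,
,,,@
,@,,
15) @@@@
,@,@
,,,,
,,@@
,,@@
16) @@@@
,@,@
@,,,
@@@@
@,@@
17) @@@@
,@,,
@,@@
@@@,
@,@@
18) @@@,
,@@@
@,@,
@@@,
@,@@
19) @@@,
,@,@
@@,@
@@,,
@,@@
20) @@,@
,@,,
@@,@
@@,,
@,@@
21) @@@,
,@,@
@@,@
@@,,
@,@@
22) @@@@
,@@,
@@,,
@@,,
@,@@
23) @,@@
@,,,
@,,,
@@,,
@,@@
24) @,@@
@,@,
@@@@
@@@,
@,@@
25) @,@@
@,@,
,@@@
,,@,
,,@@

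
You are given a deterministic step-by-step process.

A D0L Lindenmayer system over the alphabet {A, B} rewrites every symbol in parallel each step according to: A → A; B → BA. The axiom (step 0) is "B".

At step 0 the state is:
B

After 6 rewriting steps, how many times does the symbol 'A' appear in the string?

gen 0: B
gen 1: BA
gen 2: BAA
gen 3: BAAA
gen 4: BAAAA
gen 5: BAAAAA
gen 6: BAAAAAA

6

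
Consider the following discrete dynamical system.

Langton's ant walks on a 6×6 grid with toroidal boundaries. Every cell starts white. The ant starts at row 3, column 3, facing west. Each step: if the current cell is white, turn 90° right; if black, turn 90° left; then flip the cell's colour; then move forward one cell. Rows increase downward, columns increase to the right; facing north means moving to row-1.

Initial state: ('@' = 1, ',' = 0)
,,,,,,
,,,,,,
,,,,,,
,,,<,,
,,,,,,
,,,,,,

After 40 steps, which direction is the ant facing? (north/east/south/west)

west

0) ,,,,,,
,,,,,,
,,,,,,
,,,<,,
,,,,,,
,,,,,,
1) ,,,,,,
,,,,,,
,,,^,,
,,,@,,
,,,,,,
,,,,,,
2) ,,,,,,
,,,,,,
,,,@>,
,,,@,,
,,,,,,
,,,,,,
3) ,,,,,,
,,,,,,
,,,@@,
,,,@v,
,,,,,,
,,,,,,
4) ,,,,,,
,,,,,,
,,,@@,
,,,<@,
,,,,,,
,,,,,,
5) ,,,,,,
,,,,,,
,,,@@,
,,,,@,
,,,v,,
,,,,,,
6) ,,,,,,
,,,,,,
,,,@@,
,,,,@,
,,<@,,
,,,,,,
7) ,,,,,,
,,,,,,
,,,@@,
,,^,@,
,,@@,,
,,,,,,
8) ,,,,,,
,,,,,,
,,,@@,
,,@>@,
,,@@,,
,,,,,,
9) ,,,,,,
,,,,,,
,,,@@,
,,@@@,
,,@v,,
,,,,,,
10) ,,,,,,
,,,,,,
,,,@@,
,,@@@,
,,@,>,
,,,,,,
11) ,,,,,,
,,,,,,
,,,@@,
,,@@@,
,,@,@,
,,,,v,
12) ,,,,,,
,,,,,,
,,,@@,
,,@@@,
,,@,@,
,,,<@,
13) ,,,,,,
,,,,,,
,,,@@,
,,@@@,
,,@^@,
,,,@@,
14) ,,,,,,
,,,,,,
,,,@@,
,,@@@,
,,@@>,
,,,@@,
15) ,,,,,,
,,,,,,
,,,@@,
,,@@^,
,,@@,,
,,,@@,
16) ,,,,,,
,,,,,,
,,,@@,
,,@<,,
,,@@,,
,,,@@,
17) ,,,,,,
,,,,,,
,,,@@,
,,@,,,
,,@v,,
,,,@@,
18) ,,,,,,
,,,,,,
,,,@@,
,,@,,,
,,@,>,
,,,@@,
19) ,,,,,,
,,,,,,
,,,@@,
,,@,,,
,,@,@,
,,,@v,
20) ,,,,,,
,,,,,,
,,,@@,
,,@,,,
,,@,@,
,,,@,>
21) ,,,,,v
,,,,,,
,,,@@,
,,@,,,
,,@,@,
,,,@,@
22) ,,,,<@
,,,,,,
,,,@@,
,,@,,,
,,@,@,
,,,@,@
23) ,,,,@@
,,,,,,
,,,@@,
,,@,,,
,,@,@,
,,,@^@
24) ,,,,@@
,,,,,,
,,,@@,
,,@,,,
,,@,@,
,,,@@>
25) ,,,,@@
,,,,,,
,,,@@,
,,@,,,
,,@,@^
,,,@@,
26) ,,,,@@
,,,,,,
,,,@@,
,,@,,,
>,@,@@
,,,@@,
27) ,,,,@@
,,,,,,
,,,@@,
,,@,,,
@,@,@@
v,,@@,
28) ,,,,@@
,,,,,,
,,,@@,
,,@,,,
@,@,@@
@,,@@<
29) ,,,,@@
,,,,,,
,,,@@,
,,@,,,
@,@,@^
@,,@@@
30) ,,,,@@
,,,,,,
,,,@@,
,,@,,,
@,@,<,
@,,@@@
31) ,,,,@@
,,,,,,
,,,@@,
,,@,,,
@,@,,,
@,,@v@
32) ,,,,@@
,,,,,,
,,,@@,
,,@,,,
@,@,,,
@,,@,>
33) ,,,,@@
,,,,,,
,,,@@,
,,@,,,
@,@,,^
@,,@,,
34) ,,,,@@
,,,,,,
,,,@@,
,,@,,,
>,@,,@
@,,@,,
35) ,,,,@@
,,,,,,
,,,@@,
^,@,,,
,,@,,@
@,,@,,
36) ,,,,@@
,,,,,,
,,,@@,
@>@,,,
,,@,,@
@,,@,,
37) ,,,,@@
,,,,,,
,,,@@,
@@@,,,
,v@,,@
@,,@,,
38) ,,,,@@
,,,,,,
,,,@@,
@@@,,,
<@@,,@
@,,@,,
39) ,,,,@@
,,,,,,
,,,@@,
^@@,,,
@@@,,@
@,,@,,
40) ,,,,@@
,,,,,,
,,,@@,
,@@,,<
@@@,,@
@,,@,,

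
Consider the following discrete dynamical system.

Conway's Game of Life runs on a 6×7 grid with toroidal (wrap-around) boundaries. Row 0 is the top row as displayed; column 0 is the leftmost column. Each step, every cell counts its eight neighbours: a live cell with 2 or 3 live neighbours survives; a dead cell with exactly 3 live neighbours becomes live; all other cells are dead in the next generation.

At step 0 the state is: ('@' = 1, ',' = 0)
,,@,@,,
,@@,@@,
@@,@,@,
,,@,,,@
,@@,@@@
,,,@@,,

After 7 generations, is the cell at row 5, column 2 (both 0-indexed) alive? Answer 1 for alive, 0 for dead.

0

0) ,,@,@,,
,@@,@@,
@@,@,@,
,,@,,,@
,@@,@@@
,,,@@,,
1) ,@@,,,,
@,,,,@@
@,,@,@,
,,,,,,,
@@@,@,@
,@,,,,,
2) ,@@,,,@
@,@,@@,
@,,,@@,
,,@@@@,
@@@,,,,
,,,@,,,
3) @@@,@@@
@,@,@,,
,,@,,,,
@,@,,@,
,@,,,,,
,,,@,,,
4) @,@,@@@
@,@,@,,
,,@,,,@
,,@,,,,
,@@,,,,
,,,@@@@
5) @,@,,,,
@,@,@,,
,,@,,,,
,,@@,,,
,@@,@@,
,,,,,,,
6) ,,,@,,,
,,@,,,,
,,@,,,,
,,,,@,,
,@@,@,,
,,@@,,,
7) ,,,@,,,
,,@@,,,
,,,@,,,
,@@,,,,
,@@,@,,
,@,,@,,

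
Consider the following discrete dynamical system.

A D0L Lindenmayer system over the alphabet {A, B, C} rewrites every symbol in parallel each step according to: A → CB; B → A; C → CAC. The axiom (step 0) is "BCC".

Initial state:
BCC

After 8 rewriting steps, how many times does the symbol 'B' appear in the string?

k=0  BCC
k=1  ACACCAC
k=2  CBCACCBCACCACCBCAC
k=3  CACACACCBCACCACACACCBCACCACCBCACCACACACCBCAC
k=4  CACCBCACCBCACCBCACCACACACCBCACCACCBCACCBCACCBCACCACACACCBCACCACCBCACCACACACCBCACCACCBCACCBCACCBCACCACACACCBCAC
k=5  CACCBCACCACACACCBCACCACACACCBCACCACACACCBCACCACCBCACCBCACC…BCACCACACACCBCACCACACACCBCACCACCBCACCBCACCBCACCACACACCBCAC  (len 272)
k=6  CACCBCACCACACACCBCACCACCBCACCBCACCBCACCACACACCBCACCACCBCAC…BCACCACACACCBCACCACACACCBCACCACCBCACCBCACCBCACCACACACCBCAC  (len 676)
k=7  CACCBCACCACACACCBCACCACCBCACCBCACCBCACCACACACCBCACCACCBCAC…BCACCACACACCBCACCACACACCBCACCACCBCACCBCACCBCACCACACACCBCAC  (len 1676)
k=8  CACCBCACCACACACCBCACCACCBCACCBCACCBCACCACACACCBCACCACCBCAC…BCACCACACACCBCACCACACACCBCACCACCBCACCBCACCBCACCACACACCBCAC  (len 4160)

484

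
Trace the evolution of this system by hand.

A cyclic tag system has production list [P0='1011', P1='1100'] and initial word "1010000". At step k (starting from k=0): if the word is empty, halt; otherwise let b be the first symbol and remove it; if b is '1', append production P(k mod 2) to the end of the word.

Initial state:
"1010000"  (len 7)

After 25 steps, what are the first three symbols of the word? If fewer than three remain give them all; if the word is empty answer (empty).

111

[0] "1010000"  (len 7)
[1] "0100001011"  (len 10)
[2] "100001011"  (len 9)
[3] "000010111011"  (len 12)
[4] "00010111011"  (len 11)
[5] "0010111011"  (len 10)
[6] "010111011"  (len 9)
[7] "10111011"  (len 8)
[8] "01110111100"  (len 11)
[9] "1110111100"  (len 10)
[10] "1101111001100"  (len 13)
[11] "1011110011001011"  (len 16)
[12] "0111100110010111100"  (len 19)
[13] "111100110010111100"  (len 18)
[14] "111001100101111001100"  (len 21)
[15] "110011001011110011001011"  (len 24)
[16] "100110010111100110010111100"  (len 27)
[17] "001100101111001100101111001011"  (len 30)
[18] "01100101111001100101111001011"  (len 29)
[19] "1100101111001100101111001011"  (len 28)
[20] "1001011110011001011110010111100"  (len 31)
[21] "0010111100110010111100101111001011"  (len 34)
[22] "010111100110010111100101111001011"  (len 33)
[23] "10111100110010111100101111001011"  (len 32)
[24] "01111001100101111001011110010111100"  (len 35)
[25] "1111001100101111001011110010111100"  (len 34)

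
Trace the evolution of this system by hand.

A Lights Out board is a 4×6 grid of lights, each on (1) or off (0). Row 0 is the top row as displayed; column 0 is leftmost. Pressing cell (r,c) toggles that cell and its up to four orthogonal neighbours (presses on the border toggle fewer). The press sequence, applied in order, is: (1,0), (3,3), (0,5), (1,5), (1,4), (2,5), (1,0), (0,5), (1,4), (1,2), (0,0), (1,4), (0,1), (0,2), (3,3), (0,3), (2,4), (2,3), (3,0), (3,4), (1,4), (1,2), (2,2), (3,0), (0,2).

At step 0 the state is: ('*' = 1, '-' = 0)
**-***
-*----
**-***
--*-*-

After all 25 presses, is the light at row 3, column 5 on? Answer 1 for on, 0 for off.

0

gen 0: **-***
-*----
**-***
--*-*-
gen 1: -*-***
*-----
-*-***
--*-*-
gen 2: -*-***
*-----
-*--**
---*--
gen 3: -*-*--
*----*
-*--**
---*--
gen 4: -*-*-*
*---*-
-*--*-
---*--
gen 5: -*-***
*--*-*
-*----
---*--
gen 6: -*-***
*--*--
-*--**
---*-*
gen 7: **-***
-*-*--
**--**
---*-*
gen 8: **-*--
-*-*-*
**--**
---*-*
gen 9: **-**-
-*--*-
**---*
---*-*
gen 10: *****-
--***-
***--*
---*-*
gen 11: --***-
*-***-
***--*
---*-*
gen 12: --**--
*-*--*
***-**
---*-*
gen 13: **-*--
***--*
***-**
---*-*
gen 14: *-*---
**---*
***-**
---*-*
gen 15: *-*---
**---*
******
--*-**
gen 16: *--**-
**-*-*
******
--*-**
gen 17: *--**-
**-***
***---
--*--*
gen 18: *--**-
**--**
**-**-
--**-*
gen 19: *--**-
**--**
-*-**-
****-*
gen 20: *--**-
**--**
-*-*--
***-*-
gen 21: *--*--
**-*--
-*-**-
***-*-
gen 22: *-**--
*-*---
-****-
***-*-
gen 23: *-**--
*-----
----*-
**--*-
gen 24: *-**--
*-----
*---*-
----*-
gen 25: **----
*-*---
*---*-
----*-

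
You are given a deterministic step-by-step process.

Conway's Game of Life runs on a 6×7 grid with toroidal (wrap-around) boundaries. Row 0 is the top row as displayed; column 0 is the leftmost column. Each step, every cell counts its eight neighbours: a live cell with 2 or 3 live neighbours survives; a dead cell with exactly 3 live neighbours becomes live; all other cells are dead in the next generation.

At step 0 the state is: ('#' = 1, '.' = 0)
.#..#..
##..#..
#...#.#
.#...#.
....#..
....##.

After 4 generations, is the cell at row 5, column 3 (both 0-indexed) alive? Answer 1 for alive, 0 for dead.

1

step 0: .#..#..
##..#..
#...#.#
.#...#.
....#..
....##.
step 1: ##.##..
.#.##.#
....#.#
#...###
....#..
...###.
step 2: ##....#
.#....#
.......
#..##.#
.......
..#..#.
step 3: .##..##
.#....#
.....##
.......
...####
##....#
step 4: ..#..#.
.##....
#....##
.......
....###
.#.#...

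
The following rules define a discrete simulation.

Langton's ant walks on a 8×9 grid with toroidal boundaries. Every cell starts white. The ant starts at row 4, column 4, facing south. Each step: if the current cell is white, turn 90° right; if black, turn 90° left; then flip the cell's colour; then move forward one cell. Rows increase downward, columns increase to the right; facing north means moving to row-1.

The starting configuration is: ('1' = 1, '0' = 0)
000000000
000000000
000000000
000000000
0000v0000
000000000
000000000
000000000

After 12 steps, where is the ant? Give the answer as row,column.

0) 000000000
000000000
000000000
000000000
0000v0000
000000000
000000000
000000000
1) 000000000
000000000
000000000
000000000
000<10000
000000000
000000000
000000000
2) 000000000
000000000
000000000
000^00000
000110000
000000000
000000000
000000000
3) 000000000
000000000
000000000
0001>0000
000110000
000000000
000000000
000000000
4) 000000000
000000000
000000000
000110000
0001v0000
000000000
000000000
000000000
5) 000000000
000000000
000000000
000110000
00010>000
000000000
000000000
000000000
6) 000000000
000000000
000000000
000110000
000101000
00000v000
000000000
000000000
7) 000000000
000000000
000000000
000110000
000101000
0000<1000
000000000
000000000
8) 000000000
000000000
000000000
000110000
0001^1000
000011000
000000000
000000000
9) 000000000
000000000
000000000
000110000
00011>000
000011000
000000000
000000000
10) 000000000
000000000
000000000
00011^000
000110000
000011000
000000000
000000000
11) 000000000
000000000
000000000
000111>00
000110000
000011000
000000000
000000000
12) 000000000
000000000
000000000
000111100
000110v00
000011000
000000000
000000000

4,6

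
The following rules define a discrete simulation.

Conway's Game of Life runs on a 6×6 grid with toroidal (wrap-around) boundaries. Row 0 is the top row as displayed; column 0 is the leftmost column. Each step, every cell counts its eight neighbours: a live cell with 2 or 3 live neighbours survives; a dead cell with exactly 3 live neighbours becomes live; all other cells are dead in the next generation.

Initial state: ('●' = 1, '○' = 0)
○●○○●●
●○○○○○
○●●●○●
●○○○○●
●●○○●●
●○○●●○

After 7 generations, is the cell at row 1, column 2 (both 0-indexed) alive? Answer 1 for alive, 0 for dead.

k=0  ○●○○●●
●○○○○○
○●●●○●
●○○○○●
●●○○●●
●○○●●○
k=1  ○●○●●○
○○○●○○
○●●○●●
○○○●○○
○●○●○○
○○●●○○
k=2  ○○○○●○
●●○○○●
○○●○●○
●●○●○○
○○○●●○
○●○○○○
k=3  ○●○○○●
●●○●●●
○○●●●○
○●○○○●
●●○●●○
○○○●●○
k=4  ○●○○○○
○●○○○○
○○○○○○
○●○○○●
●●○●○○
○●○●○○
k=5  ●●○○○○
○○○○○○
●○○○○○
○●●○○○
○●○○●○
○●○○○○
k=6  ●●○○○○
●●○○○○
○●○○○○
●●●○○○
●●○○○○
○●●○○○
k=7  ○○○○○○
○○●○○○
○○○○○○
○○●○○○
○○○○○○
○○●○○○

1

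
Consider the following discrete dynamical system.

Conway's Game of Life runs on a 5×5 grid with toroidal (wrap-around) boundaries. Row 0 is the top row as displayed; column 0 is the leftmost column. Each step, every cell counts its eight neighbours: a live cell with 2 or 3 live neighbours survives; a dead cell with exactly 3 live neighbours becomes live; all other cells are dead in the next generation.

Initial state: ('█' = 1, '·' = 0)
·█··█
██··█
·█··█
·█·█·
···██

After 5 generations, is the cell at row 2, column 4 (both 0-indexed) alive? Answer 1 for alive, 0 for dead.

gen 0: ·█··█
██··█
·█··█
·█·█·
···██
gen 1: ·██··
·████
·█·██
···█·
···██
gen 2: ·█···
····█
·█···
█····
···██
gen 3: █··██
█····
█····
█···█
█···█
gen 4: ·█·█·
██···
██···
·█···
·█···
gen 5: ·█···
····█
··█··
·██··
██···

0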